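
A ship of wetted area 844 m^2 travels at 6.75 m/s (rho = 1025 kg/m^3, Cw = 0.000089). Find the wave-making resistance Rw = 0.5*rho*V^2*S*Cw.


Formula: Rw = 0.5 * rho * V^2 * S * Cw
Step 1 — V^2 = 6.75^2 = 45.5625
Step 2 — 0.5 * rho * V^2 = 0.5 * 1025 * 45.5625 = 23350.78125
Step 3 — Rw = 23350.78125 * 844 * 0.000089 ≈ 1754.0 N (5 s.f.)

1754.0 N


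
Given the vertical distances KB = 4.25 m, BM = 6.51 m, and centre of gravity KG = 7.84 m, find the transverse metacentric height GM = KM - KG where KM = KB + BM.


Formula: GM = KB + BM - KG
Step 1 — KM = KB + BM = 4.25 + 6.51 = 10.76 m
Step 2 — GM = KM - KG = 10.76 - 7.84 = 2.92 m

2.92 m


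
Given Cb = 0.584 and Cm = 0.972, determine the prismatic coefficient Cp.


Formula: Cp = Cb / Cm
Substituting: Cp = 0.584 / 0.972
Result: Cp ≈ 0.60082 (5 s.f.)

0.60082


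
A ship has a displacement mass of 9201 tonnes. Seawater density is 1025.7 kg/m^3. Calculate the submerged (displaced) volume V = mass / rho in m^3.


Formula: V = mass / rho
Step 1 — convert tonnes to kg: 9201 t * 1000 = 9201000 kg
Step 2 — V = 9201000 / 1025.7 ≈ 8970.5 m^3 (5 s.f.)

8970.5 m^3


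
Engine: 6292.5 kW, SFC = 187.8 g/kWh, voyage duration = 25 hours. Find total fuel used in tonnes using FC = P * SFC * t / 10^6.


Formula: FC (tonnes) = P * SFC * t / 1,000,000
Step 1 — P * SFC * t = 6292.5 * 187.8 * 25 = 29543287.5 g
Step 2 — FC (tonnes) = 29543287.5 / 1,000,000 ≈ 29.543 tonnes (5 s.f.)

29.543 tonnes


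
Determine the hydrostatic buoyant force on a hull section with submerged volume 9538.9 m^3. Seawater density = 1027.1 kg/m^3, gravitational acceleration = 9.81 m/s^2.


Formula: Fb = rho * g * V
Substituting: Fb = 1027.1 * 9.81 * 9538.9
Intermediate: 1027.1 * 9.81 = 10075.851
Result: Fb = 10075.851 * 9538.9 ≈ 96113000 N (5 s.f.)

96113000 N


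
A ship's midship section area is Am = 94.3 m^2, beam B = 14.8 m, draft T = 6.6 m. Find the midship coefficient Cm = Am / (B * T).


Formula: Cm = Am / (B * T)
Step 1 — B * T = 14.8 * 6.6 = 97.68 m^2
Step 2 — Cm = 94.3 / 97.68 ≈ 0.96540 (5 s.f.)

0.96540


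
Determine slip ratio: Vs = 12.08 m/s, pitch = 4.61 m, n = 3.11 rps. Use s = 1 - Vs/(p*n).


Formula: s = 1 - Vs / (p * n)
Step 1 — p * n = 4.61 * 3.11 = 14.3371
Step 2 — Vs / (p*n) = 12.08 / 14.3371 = 0.842569 (6 d.p.)
Step 3 — s = 1 - 0.842569 = 0.157431

0.157431


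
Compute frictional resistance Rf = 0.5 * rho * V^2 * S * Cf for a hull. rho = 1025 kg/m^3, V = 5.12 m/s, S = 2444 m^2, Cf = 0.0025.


Formula: Rf = 0.5 * rho * V^2 * S * Cf
Step 1 — V^2 = 5.12^2 = 26.2144
Step 2 — 0.5 * rho * V^2 = 0.5 * 1025 * 26.2144 = 13434.88
Step 3 — Rf = 13434.88 * 2444 * 0.0025 ≈ 82087 N (5 s.f.)

82087 N


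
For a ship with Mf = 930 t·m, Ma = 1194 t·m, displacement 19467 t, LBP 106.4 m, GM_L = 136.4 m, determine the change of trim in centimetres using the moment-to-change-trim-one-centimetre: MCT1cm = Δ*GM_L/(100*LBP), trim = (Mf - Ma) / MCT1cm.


Formula: net trimming moment = Mf - Ma; MCT1cm = Δ*GM_L/(100*LBP); trim = net moment / MCT1cm
Step 1 — net trimming moment = 930 - 1194 = -264 t·m
Step 2 — MCT1cm = 19467 * 136.4 / (100 * 106.4) = 249.5582 t·m/cm
Step 3 — trim = -264 / 249.5582 ≈ -1.0579 cm (5 s.f.)

-1.0579 cm


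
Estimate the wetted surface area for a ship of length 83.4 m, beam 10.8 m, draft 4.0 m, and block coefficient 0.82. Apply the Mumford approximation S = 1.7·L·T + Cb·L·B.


Formula: S = 1.7*L*T + V/T with V = Cb*L*B*T, i.e. S = L * (1.7*T + Cb*B)
Step 1 — 1.7*T = 1.7 * 4.0 = 6.8 m
Step 2 — Cb*B = 0.82 * 10.8 = 8.856 m
Step 3 — 1.7*T + Cb*B = 6.8 + 8.856 = 15.656 m
Step 4 — S = 83.4 * 15.656 ≈ 1305.7 m^2 (5 s.f.)

1305.7 m^2


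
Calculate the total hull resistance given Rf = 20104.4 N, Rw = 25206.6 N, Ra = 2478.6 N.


Formula: Rt = Rf + Rw + Ra
Substituting: Rt = 20104.4 + 25206.6 + 2478.6
Result: Rt = 47789.6 N

47789.6 N


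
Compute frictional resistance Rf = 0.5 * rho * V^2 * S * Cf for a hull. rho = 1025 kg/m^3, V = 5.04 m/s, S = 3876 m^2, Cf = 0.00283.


Formula: Rf = 0.5 * rho * V^2 * S * Cf
Step 1 — V^2 = 5.04^2 = 25.4016
Step 2 — 0.5 * rho * V^2 = 0.5 * 1025 * 25.4016 = 13018.32
Step 3 — Rf = 13018.32 * 3876 * 0.00283 ≈ 142800 N (5 s.f.)

142800 N


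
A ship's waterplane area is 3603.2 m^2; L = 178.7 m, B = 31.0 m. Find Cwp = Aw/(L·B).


Formula: Cwp = Aw / (L * B)
Step 1 — L * B = 178.7 * 31.0 = 5539.7 m^2
Step 2 — Cwp = 3603.2 / 5539.7 ≈ 0.65043 (5 s.f.)

0.65043


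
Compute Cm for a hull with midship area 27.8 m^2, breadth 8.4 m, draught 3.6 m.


Formula: Cm = Am / (B * T)
Step 1 — B * T = 8.4 * 3.6 = 30.24 m^2
Step 2 — Cm = 27.8 / 30.24 ≈ 0.91931 (5 s.f.)

0.91931


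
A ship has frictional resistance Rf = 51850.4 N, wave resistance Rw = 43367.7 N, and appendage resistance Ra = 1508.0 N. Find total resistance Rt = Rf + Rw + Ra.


Formula: Rt = Rf + Rw + Ra
Substituting: Rt = 51850.4 + 43367.7 + 1508.0
Result: Rt = 96726.1 N

96726.1 N


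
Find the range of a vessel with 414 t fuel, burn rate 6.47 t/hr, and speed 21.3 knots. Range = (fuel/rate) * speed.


Formula: endurance = fuel / rate; range = endurance * speed
Step 1 — endurance = 414 / 6.47 = 63.9876 hours
Step 2 — range = 63.9876 * 21.3 ≈ 1362.9 nautical miles (5 s.f.)

1362.9 NM


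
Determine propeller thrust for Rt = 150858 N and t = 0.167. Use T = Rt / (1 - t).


Formula: T = Rt / (1 - t)
Step 1 — (1 - t) = 1 - 0.167 = 0.833
Step 2 — T = 150858 / 0.833 ≈ 181100 N (5 s.f.)

181100 N


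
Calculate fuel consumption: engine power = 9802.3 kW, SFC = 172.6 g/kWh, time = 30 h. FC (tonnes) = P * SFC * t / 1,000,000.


Formula: FC (tonnes) = P * SFC * t / 1,000,000
Step 1 — P * SFC * t = 9802.3 * 172.6 * 30 = 50756309.4 g
Step 2 — FC (tonnes) = 50756309.4 / 1,000,000 ≈ 50.756 tonnes (5 s.f.)

50.756 tonnes


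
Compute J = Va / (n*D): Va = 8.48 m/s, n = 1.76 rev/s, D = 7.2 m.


Formula: J = Va / (n * D)
Step 1 — n * D = 1.76 * 7.2 = 12.672
Step 2 — J = 8.48 / 12.672 ≈ 0.66919 (5 s.f.)

0.66919


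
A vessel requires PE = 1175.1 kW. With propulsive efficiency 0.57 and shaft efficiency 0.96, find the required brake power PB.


Formula: PB = PE / (eta_D * eta_S)
Step 1 — combined efficiency = eta_D * eta_S = 0.57 * 0.96 = 0.5472
Step 2 — PB = 1175.1 / 0.5472 ≈ 2147.5 kW (5 s.f.)

2147.5 kW


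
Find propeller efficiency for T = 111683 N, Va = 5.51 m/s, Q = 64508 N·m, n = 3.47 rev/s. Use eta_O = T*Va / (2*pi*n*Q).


Formula: eta = T * Va / (2 * pi * n * Q)
Step 1 — numerator = T * Va = 111683 * 5.51 = 615373.33
Step 2 — 2 * pi * n = 2 * pi * 3.47 = 21.802653
Step 3 — denominator = 21.802653 * 64508 = 1406445.54
Step 4 — eta = 615373.33 / 1406445.54 ≈ 0.43754 (5 s.f.)

0.43754


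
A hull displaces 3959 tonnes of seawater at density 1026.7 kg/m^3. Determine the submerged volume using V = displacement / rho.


Formula: V = mass / rho
Step 1 — convert tonnes to kg: 3959 t * 1000 = 3959000 kg
Step 2 — V = 3959000 / 1026.7 ≈ 3856.0 m^3 (5 s.f.)

3856.0 m^3


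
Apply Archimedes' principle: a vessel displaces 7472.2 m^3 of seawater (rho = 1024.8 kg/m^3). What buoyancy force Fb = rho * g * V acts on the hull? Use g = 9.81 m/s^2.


Formula: Fb = rho * g * V
Substituting: Fb = 1024.8 * 9.81 * 7472.2
Intermediate: 1024.8 * 9.81 = 10053.288
Result: Fb = 10053.288 * 7472.2 ≈ 75120000 N (5 s.f.)

75120000 N


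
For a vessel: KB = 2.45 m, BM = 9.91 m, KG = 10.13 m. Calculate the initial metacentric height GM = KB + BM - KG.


Formula: GM = KB + BM - KG
Step 1 — KM = KB + BM = 2.45 + 9.91 = 12.36 m
Step 2 — GM = KM - KG = 12.36 - 10.13 = 2.23 m

2.23 m


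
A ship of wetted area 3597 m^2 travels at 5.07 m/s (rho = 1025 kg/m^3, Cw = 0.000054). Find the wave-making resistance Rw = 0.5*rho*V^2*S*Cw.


Formula: Rw = 0.5 * rho * V^2 * S * Cw
Step 1 — V^2 = 5.07^2 = 25.7049
Step 2 — 0.5 * rho * V^2 = 0.5 * 1025 * 25.7049 = 13173.76125
Step 3 — Rw = 13173.76125 * 3597 * 0.000054 ≈ 2558.8 N (5 s.f.)

2558.8 N


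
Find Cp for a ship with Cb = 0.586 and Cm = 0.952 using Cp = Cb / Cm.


Formula: Cp = Cb / Cm
Substituting: Cp = 0.586 / 0.952
Result: Cp ≈ 0.61555 (5 s.f.)

0.61555


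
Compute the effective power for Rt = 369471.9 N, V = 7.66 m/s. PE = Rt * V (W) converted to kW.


Formula: PE = Rt * V / 1000 (kW)
Step 1 — PE (W) = 369471.9 * 7.66 = 2830154.754 W
Step 2 — PE (kW) = 2830154.754 / 1000 ≈ 2830.2 kW (5 s.f.)

2830.2 kW


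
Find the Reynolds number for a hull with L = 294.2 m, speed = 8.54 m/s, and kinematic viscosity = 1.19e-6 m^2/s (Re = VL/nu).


Formula: Re = V * L / nu
Step 1 — V * L = 8.54 * 294.2 = 2512.468 m^2/s
Step 2 — Re = 2512.468 / 1.19e-6 = 2.11e+09

2.11e+09


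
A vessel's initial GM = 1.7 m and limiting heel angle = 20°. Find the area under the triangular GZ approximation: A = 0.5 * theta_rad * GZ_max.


Formula: GZ_max = GM * sin(theta); Area = 0.5 * theta_rad * GZ_max
Step 1 — GZ_max = 1.7 * sin(20°) = 1.7 * 0.34202 = 0.581434 m
Step 2 — theta_rad = 20 * pi/180 = 0.349066 rad
Step 3 — Area = 0.5 * 0.349066 * 0.581434 ≈ 0.10148 m·rad (5 s.f.)

0.10148 m·rad


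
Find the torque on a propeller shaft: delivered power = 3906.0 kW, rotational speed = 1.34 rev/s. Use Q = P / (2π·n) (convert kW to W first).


Formula: Q = P_W / (2 * pi * n)
Step 1 — P_W = 3906.0 kW * 1000 = 3906000.0 W
Step 2 — 2 * pi * n = 2 * pi * 1.34 = 8.419468
Step 3 — Q = 3906000.0 / 8.419468 ≈ 463920 N·m (5 s.f.)

463920 N·m


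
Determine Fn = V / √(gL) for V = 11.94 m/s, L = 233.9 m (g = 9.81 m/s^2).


Formula: Fn = V / sqrt(g * L)
Step 1 — g * L = 9.81 * 233.9 = 2294.559
Step 2 — sqrt(g * L) = sqrt(2294.559) = 47.901555
Step 3 — Fn = 11.94 / 47.901555 ≈ 0.24926 (5 s.f.)

0.24926


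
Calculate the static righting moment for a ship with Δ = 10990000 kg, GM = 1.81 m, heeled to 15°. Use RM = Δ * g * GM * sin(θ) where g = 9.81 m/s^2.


Formula: GZ = GM * sin(theta); RM = disp * g * GZ
Step 1 — GZ = 1.81 * sin(15°) = 1.81 * 0.258819 = 0.468462 m
Step 2 — RM = 10990000 * 9.81 * 0.468462 ≈ 50506000 N·m (5 s.f.)

50506000 N·m


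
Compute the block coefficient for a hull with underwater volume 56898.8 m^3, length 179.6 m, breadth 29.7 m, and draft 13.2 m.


Formula: Cb = V / (L * B * T)
Step 1 — L * B * T = 179.6 * 29.7 * 13.2 = 70410.384 m^3
Step 2 — Cb = 56898.8 / 70410.384 ≈ 0.80810 (5 s.f.)

0.80810


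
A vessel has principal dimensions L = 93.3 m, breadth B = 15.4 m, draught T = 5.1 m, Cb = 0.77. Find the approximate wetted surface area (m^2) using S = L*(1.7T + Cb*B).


Formula: S = 1.7*L*T + V/T with V = Cb*L*B*T, i.e. S = L * (1.7*T + Cb*B)
Step 1 — 1.7*T = 1.7 * 5.1 = 8.67 m
Step 2 — Cb*B = 0.77 * 15.4 = 11.858 m
Step 3 — 1.7*T + Cb*B = 8.67 + 11.858 = 20.528 m
Step 4 — S = 93.3 * 20.528 ≈ 1915.3 m^2 (5 s.f.)

1915.3 m^2


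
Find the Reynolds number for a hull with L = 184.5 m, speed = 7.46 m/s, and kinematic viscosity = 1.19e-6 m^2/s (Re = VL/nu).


Formula: Re = V * L / nu
Step 1 — V * L = 7.46 * 184.5 = 1376.37 m^2/s
Step 2 — Re = 1376.37 / 1.19e-6 = 1.16e+09

1.16e+09


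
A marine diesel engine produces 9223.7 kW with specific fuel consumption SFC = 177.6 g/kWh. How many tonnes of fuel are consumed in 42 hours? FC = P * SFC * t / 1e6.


Formula: FC (tonnes) = P * SFC * t / 1,000,000
Step 1 — P * SFC * t = 9223.7 * 177.6 * 42 = 68801423.04 g
Step 2 — FC (tonnes) = 68801423.04 / 1,000,000 ≈ 68.801 tonnes (5 s.f.)

68.801 tonnes


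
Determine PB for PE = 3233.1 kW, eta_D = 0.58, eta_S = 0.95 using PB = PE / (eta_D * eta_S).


Formula: PB = PE / (eta_D * eta_S)
Step 1 — combined efficiency = eta_D * eta_S = 0.58 * 0.95 = 0.551
Step 2 — PB = 3233.1 / 0.551 ≈ 5867.7 kW (5 s.f.)

5867.7 kW


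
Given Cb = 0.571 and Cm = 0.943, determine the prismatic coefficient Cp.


Formula: Cp = Cb / Cm
Substituting: Cp = 0.571 / 0.943
Result: Cp ≈ 0.60551 (5 s.f.)

0.60551


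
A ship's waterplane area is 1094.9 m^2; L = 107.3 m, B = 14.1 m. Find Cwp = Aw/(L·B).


Formula: Cwp = Aw / (L * B)
Step 1 — L * B = 107.3 * 14.1 = 1512.93 m^2
Step 2 — Cwp = 1094.9 / 1512.93 ≈ 0.72370 (5 s.f.)

0.72370


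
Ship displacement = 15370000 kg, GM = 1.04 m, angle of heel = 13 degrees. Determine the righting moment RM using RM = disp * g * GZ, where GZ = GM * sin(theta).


Formula: GZ = GM * sin(theta); RM = disp * g * GZ
Step 1 — GZ = 1.04 * sin(13°) = 1.04 * 0.224951 = 0.233949 m
Step 2 — RM = 15370000 * 9.81 * 0.233949 ≈ 35275000 N·m (5 s.f.)

35275000 N·m


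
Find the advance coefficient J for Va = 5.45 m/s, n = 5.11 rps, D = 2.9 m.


Formula: J = Va / (n * D)
Step 1 — n * D = 5.11 * 2.9 = 14.819
Step 2 — J = 5.45 / 14.819 ≈ 0.36777 (5 s.f.)

0.36777


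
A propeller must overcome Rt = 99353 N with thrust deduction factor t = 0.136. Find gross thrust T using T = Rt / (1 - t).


Formula: T = Rt / (1 - t)
Step 1 — (1 - t) = 1 - 0.136 = 0.864
Step 2 — T = 99353 / 0.864 ≈ 114990 N (5 s.f.)

114990 N


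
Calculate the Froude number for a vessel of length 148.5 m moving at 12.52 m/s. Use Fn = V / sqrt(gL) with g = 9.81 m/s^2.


Formula: Fn = V / sqrt(g * L)
Step 1 — g * L = 9.81 * 148.5 = 1456.785
Step 2 — sqrt(g * L) = sqrt(1456.785) = 38.167853
Step 3 — Fn = 12.52 / 38.167853 ≈ 0.32802 (5 s.f.)

0.32802


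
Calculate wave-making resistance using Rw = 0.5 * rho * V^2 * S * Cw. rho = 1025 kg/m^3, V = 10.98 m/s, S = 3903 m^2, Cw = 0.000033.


Formula: Rw = 0.5 * rho * V^2 * S * Cw
Step 1 — V^2 = 10.98^2 = 120.5604
Step 2 — 0.5 * rho * V^2 = 0.5 * 1025 * 120.5604 = 61787.205
Step 3 — Rw = 61787.205 * 3903 * 0.000033 ≈ 7958.1 N (5 s.f.)

7958.1 N


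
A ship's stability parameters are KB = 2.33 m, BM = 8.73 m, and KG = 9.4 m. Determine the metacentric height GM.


Formula: GM = KB + BM - KG
Step 1 — KM = KB + BM = 2.33 + 8.73 = 11.06 m
Step 2 — GM = KM - KG = 11.06 - 9.4 = 1.66 m

1.66 m


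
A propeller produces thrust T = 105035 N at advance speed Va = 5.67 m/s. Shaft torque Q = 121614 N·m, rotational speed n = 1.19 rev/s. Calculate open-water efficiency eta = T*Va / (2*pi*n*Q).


Formula: eta = T * Va / (2 * pi * n * Q)
Step 1 — numerator = T * Va = 105035 * 5.67 = 595548.45
Step 2 — 2 * pi * n = 2 * pi * 1.19 = 7.476991
Step 3 — denominator = 7.476991 * 121614 = 909306.78
Step 4 — eta = 595548.45 / 909306.78 ≈ 0.65495 (5 s.f.)

0.65495


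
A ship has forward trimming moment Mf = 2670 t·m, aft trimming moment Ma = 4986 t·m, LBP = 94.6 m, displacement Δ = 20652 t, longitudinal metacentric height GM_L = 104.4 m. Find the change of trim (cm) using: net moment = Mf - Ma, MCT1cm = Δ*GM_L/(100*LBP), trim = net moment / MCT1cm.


Formula: net trimming moment = Mf - Ma; MCT1cm = Δ*GM_L/(100*LBP); trim = net moment / MCT1cm
Step 1 — net trimming moment = 2670 - 4986 = -2316 t·m
Step 2 — MCT1cm = 20652 * 104.4 / (100 * 94.6) = 227.9142 t·m/cm
Step 3 — trim = -2316 / 227.9142 ≈ -10.162 cm (5 s.f.)

-10.162 cm


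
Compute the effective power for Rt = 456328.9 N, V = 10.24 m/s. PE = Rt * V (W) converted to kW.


Formula: PE = Rt * V / 1000 (kW)
Step 1 — PE (W) = 456328.9 * 10.24 = 4672807.936 W
Step 2 — PE (kW) = 4672807.936 / 1000 ≈ 4672.8 kW (5 s.f.)

4672.8 kW


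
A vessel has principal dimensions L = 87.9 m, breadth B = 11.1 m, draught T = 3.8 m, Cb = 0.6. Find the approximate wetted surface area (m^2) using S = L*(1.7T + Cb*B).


Formula: S = 1.7*L*T + V/T with V = Cb*L*B*T, i.e. S = L * (1.7*T + Cb*B)
Step 1 — 1.7*T = 1.7 * 3.8 = 6.46 m
Step 2 — Cb*B = 0.6 * 11.1 = 6.66 m
Step 3 — 1.7*T + Cb*B = 6.46 + 6.66 = 13.12 m
Step 4 — S = 87.9 * 13.12 ≈ 1153.2 m^2 (5 s.f.)

1153.2 m^2


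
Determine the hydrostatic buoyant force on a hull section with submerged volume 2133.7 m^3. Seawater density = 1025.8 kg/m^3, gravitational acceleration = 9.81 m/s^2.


Formula: Fb = rho * g * V
Substituting: Fb = 1025.8 * 9.81 * 2133.7
Intermediate: 1025.8 * 9.81 = 10063.098
Result: Fb = 10063.098 * 2133.7 ≈ 21472000 N (5 s.f.)

21472000 N


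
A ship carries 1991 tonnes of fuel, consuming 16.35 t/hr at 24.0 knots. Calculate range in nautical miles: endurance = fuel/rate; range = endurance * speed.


Formula: endurance = fuel / rate; range = endurance * speed
Step 1 — endurance = 1991 / 16.35 = 121.7737 hours
Step 2 — range = 121.7737 * 24.0 ≈ 2922.6 nautical miles (5 s.f.)

2922.6 NM


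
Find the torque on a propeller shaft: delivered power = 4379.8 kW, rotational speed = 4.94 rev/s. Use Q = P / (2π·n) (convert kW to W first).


Formula: Q = P_W / (2 * pi * n)
Step 1 — P_W = 4379.8 kW * 1000 = 4379800.0 W
Step 2 — 2 * pi * n = 2 * pi * 4.94 = 31.038935
Step 3 — Q = 4379800.0 / 31.038935 ≈ 141110 N·m (5 s.f.)

141110 N·m


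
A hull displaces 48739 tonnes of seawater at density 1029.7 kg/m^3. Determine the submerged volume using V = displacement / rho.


Formula: V = mass / rho
Step 1 — convert tonnes to kg: 48739 t * 1000 = 48739000 kg
Step 2 — V = 48739000 / 1029.7 ≈ 47333 m^3 (5 s.f.)

47333 m^3


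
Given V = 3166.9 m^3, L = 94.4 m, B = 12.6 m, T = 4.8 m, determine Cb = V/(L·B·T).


Formula: Cb = V / (L * B * T)
Step 1 — L * B * T = 94.4 * 12.6 * 4.8 = 5709.312 m^3
Step 2 — Cb = 3166.9 / 5709.312 ≈ 0.55469 (5 s.f.)

0.55469


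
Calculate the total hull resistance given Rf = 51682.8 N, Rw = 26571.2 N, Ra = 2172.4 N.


Formula: Rt = Rf + Rw + Ra
Substituting: Rt = 51682.8 + 26571.2 + 2172.4
Result: Rt = 80426.4 N

80426.4 N


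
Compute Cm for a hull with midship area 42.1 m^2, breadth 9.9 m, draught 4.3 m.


Formula: Cm = Am / (B * T)
Step 1 — B * T = 9.9 * 4.3 = 42.57 m^2
Step 2 — Cm = 42.1 / 42.57 ≈ 0.98896 (5 s.f.)

0.98896


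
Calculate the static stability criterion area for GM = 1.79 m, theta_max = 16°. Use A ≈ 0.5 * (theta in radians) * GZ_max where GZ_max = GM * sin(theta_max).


Formula: GZ_max = GM * sin(theta); Area = 0.5 * theta_rad * GZ_max
Step 1 — GZ_max = 1.79 * sin(16°) = 1.79 * 0.275637 = 0.49339 m
Step 2 — theta_rad = 16 * pi/180 = 0.279253 rad
Step 3 — Area = 0.5 * 0.279253 * 0.49339 ≈ 0.068890 m·rad (5 s.f.)

0.068890 m·rad


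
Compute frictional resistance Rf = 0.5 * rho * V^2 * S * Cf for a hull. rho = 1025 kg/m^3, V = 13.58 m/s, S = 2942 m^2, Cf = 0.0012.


Formula: Rf = 0.5 * rho * V^2 * S * Cf
Step 1 — V^2 = 13.58^2 = 184.4164
Step 2 — 0.5 * rho * V^2 = 0.5 * 1025 * 184.4164 = 94513.405
Step 3 — Rf = 94513.405 * 2942 * 0.0012 ≈ 333670 N (5 s.f.)

333670 N


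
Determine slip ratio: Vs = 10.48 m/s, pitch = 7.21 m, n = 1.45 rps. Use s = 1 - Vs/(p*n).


Formula: s = 1 - Vs / (p * n)
Step 1 — p * n = 7.21 * 1.45 = 10.4545
Step 2 — Vs / (p*n) = 10.48 / 10.4545 = 1.002439 (6 d.p.)
Step 3 — s = 1 - 1.002439 = -0.002439

-0.002439


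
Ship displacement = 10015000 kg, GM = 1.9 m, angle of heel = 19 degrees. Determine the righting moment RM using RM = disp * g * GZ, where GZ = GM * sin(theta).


Formula: GZ = GM * sin(theta); RM = disp * g * GZ
Step 1 — GZ = 1.9 * sin(19°) = 1.9 * 0.325568 = 0.618579 m
Step 2 — RM = 10015000 * 9.81 * 0.618579 ≈ 60774000 N·m (5 s.f.)

60774000 N·m


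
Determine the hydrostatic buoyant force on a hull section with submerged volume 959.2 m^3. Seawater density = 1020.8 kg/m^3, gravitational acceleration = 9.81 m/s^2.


Formula: Fb = rho * g * V
Substituting: Fb = 1020.8 * 9.81 * 959.2
Intermediate: 1020.8 * 9.81 = 10014.048
Result: Fb = 10014.048 * 959.2 ≈ 9605500 N (5 s.f.)

9605500 N


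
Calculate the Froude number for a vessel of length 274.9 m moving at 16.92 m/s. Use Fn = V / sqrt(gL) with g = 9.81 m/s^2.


Formula: Fn = V / sqrt(g * L)
Step 1 — g * L = 9.81 * 274.9 = 2696.769
Step 2 — sqrt(g * L) = sqrt(2696.769) = 51.930425
Step 3 — Fn = 16.92 / 51.930425 ≈ 0.32582 (5 s.f.)

0.32582


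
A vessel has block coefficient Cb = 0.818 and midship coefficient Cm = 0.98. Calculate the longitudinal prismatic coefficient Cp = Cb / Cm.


Formula: Cp = Cb / Cm
Substituting: Cp = 0.818 / 0.98
Result: Cp ≈ 0.83469 (5 s.f.)

0.83469


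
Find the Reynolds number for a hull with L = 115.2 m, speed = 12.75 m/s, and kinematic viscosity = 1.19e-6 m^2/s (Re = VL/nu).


Formula: Re = V * L / nu
Step 1 — V * L = 12.75 * 115.2 = 1468.8 m^2/s
Step 2 — Re = 1468.8 / 1.19e-6 = 1.23e+09

1.23e+09


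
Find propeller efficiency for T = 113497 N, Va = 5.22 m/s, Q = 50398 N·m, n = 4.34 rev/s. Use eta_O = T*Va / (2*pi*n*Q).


Formula: eta = T * Va / (2 * pi * n * Q)
Step 1 — numerator = T * Va = 113497 * 5.22 = 592454.34
Step 2 — 2 * pi * n = 2 * pi * 4.34 = 27.269024
Step 3 — denominator = 27.269024 * 50398 = 1374304.27
Step 4 — eta = 592454.34 / 1374304.27 ≈ 0.43109 (5 s.f.)

0.43109


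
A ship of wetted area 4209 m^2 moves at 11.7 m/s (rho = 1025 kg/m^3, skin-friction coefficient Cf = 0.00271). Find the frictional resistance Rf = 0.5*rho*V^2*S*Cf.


Formula: Rf = 0.5 * rho * V^2 * S * Cf
Step 1 — V^2 = 11.7^2 = 136.89
Step 2 — 0.5 * rho * V^2 = 0.5 * 1025 * 136.89 = 70156.125
Step 3 — Rf = 70156.125 * 4209 * 0.00271 ≈ 800230 N (5 s.f.)

800230 N


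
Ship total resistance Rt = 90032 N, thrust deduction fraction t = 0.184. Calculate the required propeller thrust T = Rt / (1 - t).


Formula: T = Rt / (1 - t)
Step 1 — (1 - t) = 1 - 0.184 = 0.816
Step 2 — T = 90032 / 0.816 ≈ 110330 N (5 s.f.)

110330 N


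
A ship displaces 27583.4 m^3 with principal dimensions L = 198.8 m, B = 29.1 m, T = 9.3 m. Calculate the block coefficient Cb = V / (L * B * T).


Formula: Cb = V / (L * B * T)
Step 1 — L * B * T = 198.8 * 29.1 * 9.3 = 53801.244 m^3
Step 2 — Cb = 27583.4 / 53801.244 ≈ 0.51269 (5 s.f.)

0.51269


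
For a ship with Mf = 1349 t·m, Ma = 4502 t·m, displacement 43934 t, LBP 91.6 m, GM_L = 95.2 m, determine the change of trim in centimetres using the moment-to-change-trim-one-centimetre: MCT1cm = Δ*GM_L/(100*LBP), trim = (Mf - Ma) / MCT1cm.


Formula: net trimming moment = Mf - Ma; MCT1cm = Δ*GM_L/(100*LBP); trim = net moment / MCT1cm
Step 1 — net trimming moment = 1349 - 4502 = -3153 t·m
Step 2 — MCT1cm = 43934 * 95.2 / (100 * 91.6) = 456.6066 t·m/cm
Step 3 — trim = -3153 / 456.6066 ≈ -6.9053 cm (5 s.f.)

-6.9053 cm


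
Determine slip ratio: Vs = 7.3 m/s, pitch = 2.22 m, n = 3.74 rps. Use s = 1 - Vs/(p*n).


Formula: s = 1 - Vs / (p * n)
Step 1 — p * n = 2.22 * 3.74 = 8.3028
Step 2 — Vs / (p*n) = 7.3 / 8.3028 = 0.879221 (6 d.p.)
Step 3 — s = 1 - 0.879221 = 0.120779

0.120779


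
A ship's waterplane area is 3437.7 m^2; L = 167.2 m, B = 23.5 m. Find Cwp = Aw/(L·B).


Formula: Cwp = Aw / (L * B)
Step 1 — L * B = 167.2 * 23.5 = 3929.2 m^2
Step 2 — Cwp = 3437.7 / 3929.2 ≈ 0.87491 (5 s.f.)

0.87491


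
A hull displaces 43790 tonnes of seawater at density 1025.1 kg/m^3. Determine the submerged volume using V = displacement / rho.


Formula: V = mass / rho
Step 1 — convert tonnes to kg: 43790 t * 1000 = 43790000 kg
Step 2 — V = 43790000 / 1025.1 ≈ 42718 m^3 (5 s.f.)

42718 m^3


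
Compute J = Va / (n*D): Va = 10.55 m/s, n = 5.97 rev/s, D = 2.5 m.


Formula: J = Va / (n * D)
Step 1 — n * D = 5.97 * 2.5 = 14.925
Step 2 — J = 10.55 / 14.925 ≈ 0.70687 (5 s.f.)

0.70687


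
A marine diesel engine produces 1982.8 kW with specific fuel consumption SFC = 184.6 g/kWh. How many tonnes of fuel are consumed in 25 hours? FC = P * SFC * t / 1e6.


Formula: FC (tonnes) = P * SFC * t / 1,000,000
Step 1 — P * SFC * t = 1982.8 * 184.6 * 25 = 9150622.0 g
Step 2 — FC (tonnes) = 9150622.0 / 1,000,000 ≈ 9.1506 tonnes (5 s.f.)

9.1506 tonnes


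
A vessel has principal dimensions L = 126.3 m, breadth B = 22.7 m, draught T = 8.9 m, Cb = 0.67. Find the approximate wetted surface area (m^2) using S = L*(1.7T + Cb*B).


Formula: S = 1.7*L*T + V/T with V = Cb*L*B*T, i.e. S = L * (1.7*T + Cb*B)
Step 1 — 1.7*T = 1.7 * 8.9 = 15.13 m
Step 2 — Cb*B = 0.67 * 22.7 = 15.209 m
Step 3 — 1.7*T + Cb*B = 15.13 + 15.209 = 30.339 m
Step 4 — S = 126.3 * 30.339 ≈ 3831.8 m^2 (5 s.f.)

3831.8 m^2


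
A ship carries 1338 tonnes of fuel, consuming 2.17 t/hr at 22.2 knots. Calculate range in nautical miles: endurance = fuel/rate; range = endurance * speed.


Formula: endurance = fuel / rate; range = endurance * speed
Step 1 — endurance = 1338 / 2.17 = 616.5899 hours
Step 2 — range = 616.5899 * 22.2 ≈ 13688 nautical miles (5 s.f.)

13688 NM


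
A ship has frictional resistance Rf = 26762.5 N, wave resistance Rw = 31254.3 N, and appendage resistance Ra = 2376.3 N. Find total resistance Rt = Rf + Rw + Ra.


Formula: Rt = Rf + Rw + Ra
Substituting: Rt = 26762.5 + 31254.3 + 2376.3
Result: Rt = 60393.1 N

60393.1 N


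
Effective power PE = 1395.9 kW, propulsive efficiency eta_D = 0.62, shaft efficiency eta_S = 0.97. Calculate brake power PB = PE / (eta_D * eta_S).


Formula: PB = PE / (eta_D * eta_S)
Step 1 — combined efficiency = eta_D * eta_S = 0.62 * 0.97 = 0.6014
Step 2 — PB = 1395.9 / 0.6014 ≈ 2321.1 kW (5 s.f.)

2321.1 kW


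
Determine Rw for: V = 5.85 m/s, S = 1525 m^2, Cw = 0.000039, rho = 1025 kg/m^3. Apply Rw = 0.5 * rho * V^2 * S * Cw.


Formula: Rw = 0.5 * rho * V^2 * S * Cw
Step 1 — V^2 = 5.85^2 = 34.2225
Step 2 — 0.5 * rho * V^2 = 0.5 * 1025 * 34.2225 = 17539.03125
Step 3 — Rw = 17539.03125 * 1525 * 0.000039 ≈ 1043.1 N (5 s.f.)

1043.1 N


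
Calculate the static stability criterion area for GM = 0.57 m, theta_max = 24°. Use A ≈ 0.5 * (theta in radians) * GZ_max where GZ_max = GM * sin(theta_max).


Formula: GZ_max = GM * sin(theta); Area = 0.5 * theta_rad * GZ_max
Step 1 — GZ_max = 0.57 * sin(24°) = 0.57 * 0.406737 = 0.23184 m
Step 2 — theta_rad = 24 * pi/180 = 0.418879 rad
Step 3 — Area = 0.5 * 0.418879 * 0.23184 ≈ 0.048556 m·rad (5 s.f.)

0.048556 m·rad


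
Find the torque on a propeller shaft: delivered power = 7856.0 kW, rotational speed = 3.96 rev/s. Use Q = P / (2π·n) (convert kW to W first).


Formula: Q = P_W / (2 * pi * n)
Step 1 — P_W = 7856.0 kW * 1000 = 7856000.0 W
Step 2 — 2 * pi * n = 2 * pi * 3.96 = 24.881414
Step 3 — Q = 7856000.0 / 24.881414 ≈ 315740 N·m (5 s.f.)

315740 N·m


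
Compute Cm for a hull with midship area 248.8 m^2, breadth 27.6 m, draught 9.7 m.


Formula: Cm = Am / (B * T)
Step 1 — B * T = 27.6 * 9.7 = 267.72 m^2
Step 2 — Cm = 248.8 / 267.72 ≈ 0.92933 (5 s.f.)

0.92933


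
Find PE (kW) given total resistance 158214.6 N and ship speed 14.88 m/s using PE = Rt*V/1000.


Formula: PE = Rt * V / 1000 (kW)
Step 1 — PE (W) = 158214.6 * 14.88 = 2354233.248 W
Step 2 — PE (kW) = 2354233.248 / 1000 ≈ 2354.2 kW (5 s.f.)

2354.2 kW


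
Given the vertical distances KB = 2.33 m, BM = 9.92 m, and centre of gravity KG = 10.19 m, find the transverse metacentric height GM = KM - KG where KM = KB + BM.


Formula: GM = KB + BM - KG
Step 1 — KM = KB + BM = 2.33 + 9.92 = 12.25 m
Step 2 — GM = KM - KG = 12.25 - 10.19 = 2.06 m

2.06 m


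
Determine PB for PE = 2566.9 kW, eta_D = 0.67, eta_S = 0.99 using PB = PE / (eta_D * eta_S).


Formula: PB = PE / (eta_D * eta_S)
Step 1 — combined efficiency = eta_D * eta_S = 0.67 * 0.99 = 0.6633
Step 2 — PB = 2566.9 / 0.6633 ≈ 3869.9 kW (5 s.f.)

3869.9 kW


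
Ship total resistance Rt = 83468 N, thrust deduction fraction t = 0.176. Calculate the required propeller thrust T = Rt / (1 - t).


Formula: T = Rt / (1 - t)
Step 1 — (1 - t) = 1 - 0.176 = 0.824
Step 2 — T = 83468 / 0.824 ≈ 101300 N (5 s.f.)

101300 N


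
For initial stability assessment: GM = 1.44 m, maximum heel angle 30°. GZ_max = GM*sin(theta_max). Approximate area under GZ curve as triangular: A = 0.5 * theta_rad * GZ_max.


Formula: GZ_max = GM * sin(theta); Area = 0.5 * theta_rad * GZ_max
Step 1 — GZ_max = 1.44 * sin(30°) = 1.44 * 0.5 = 0.72 m
Step 2 — theta_rad = 30 * pi/180 = 0.523599 rad
Step 3 — Area = 0.5 * 0.523599 * 0.72 ≈ 0.18850 m·rad (5 s.f.)

0.18850 m·rad


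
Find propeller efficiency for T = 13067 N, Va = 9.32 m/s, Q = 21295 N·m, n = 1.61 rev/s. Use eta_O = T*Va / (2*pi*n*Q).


Formula: eta = T * Va / (2 * pi * n * Q)
Step 1 — numerator = T * Va = 13067 * 9.32 = 121784.44
Step 2 — 2 * pi * n = 2 * pi * 1.61 = 10.115928
Step 3 — denominator = 10.115928 * 21295 = 215418.69
Step 4 — eta = 121784.44 / 215418.69 ≈ 0.56534 (5 s.f.)

0.56534


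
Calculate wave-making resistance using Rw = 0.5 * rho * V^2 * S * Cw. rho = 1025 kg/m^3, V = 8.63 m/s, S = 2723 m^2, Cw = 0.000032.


Formula: Rw = 0.5 * rho * V^2 * S * Cw
Step 1 — V^2 = 8.63^2 = 74.4769
Step 2 — 0.5 * rho * V^2 = 0.5 * 1025 * 74.4769 = 38169.41125
Step 3 — Rw = 38169.41125 * 2723 * 0.000032 ≈ 3325.9 N (5 s.f.)

3325.9 N


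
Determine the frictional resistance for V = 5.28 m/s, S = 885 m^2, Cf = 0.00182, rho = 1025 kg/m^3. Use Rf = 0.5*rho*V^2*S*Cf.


Formula: Rf = 0.5 * rho * V^2 * S * Cf
Step 1 — V^2 = 5.28^2 = 27.8784
Step 2 — 0.5 * rho * V^2 = 0.5 * 1025 * 27.8784 = 14287.68
Step 3 — Rf = 14287.68 * 885 * 0.00182 ≈ 23013 N (5 s.f.)

23013 N


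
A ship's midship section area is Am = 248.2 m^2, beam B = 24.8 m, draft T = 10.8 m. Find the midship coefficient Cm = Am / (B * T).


Formula: Cm = Am / (B * T)
Step 1 — B * T = 24.8 * 10.8 = 267.84 m^2
Step 2 — Cm = 248.2 / 267.84 ≈ 0.92667 (5 s.f.)

0.92667


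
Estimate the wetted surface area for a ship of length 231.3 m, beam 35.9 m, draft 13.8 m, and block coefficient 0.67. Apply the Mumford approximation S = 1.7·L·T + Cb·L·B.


Formula: S = 1.7*L*T + V/T with V = Cb*L*B*T, i.e. S = L * (1.7*T + Cb*B)
Step 1 — 1.7*T = 1.7 * 13.8 = 23.46 m
Step 2 — Cb*B = 0.67 * 35.9 = 24.053 m
Step 3 — 1.7*T + Cb*B = 23.46 + 24.053 = 47.513 m
Step 4 — S = 231.3 * 47.513 ≈ 10990 m^2 (5 s.f.)

10990 m^2


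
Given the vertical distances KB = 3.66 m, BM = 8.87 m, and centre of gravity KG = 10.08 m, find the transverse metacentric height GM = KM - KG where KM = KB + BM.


Formula: GM = KB + BM - KG
Step 1 — KM = KB + BM = 3.66 + 8.87 = 12.53 m
Step 2 — GM = KM - KG = 12.53 - 10.08 = 2.45 m

2.45 m


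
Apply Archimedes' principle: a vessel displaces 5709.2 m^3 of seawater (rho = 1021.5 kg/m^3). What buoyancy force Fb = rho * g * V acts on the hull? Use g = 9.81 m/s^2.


Formula: Fb = rho * g * V
Substituting: Fb = 1021.5 * 9.81 * 5709.2
Intermediate: 1021.5 * 9.81 = 10020.915
Result: Fb = 10020.915 * 5709.2 ≈ 57211000 N (5 s.f.)

57211000 N


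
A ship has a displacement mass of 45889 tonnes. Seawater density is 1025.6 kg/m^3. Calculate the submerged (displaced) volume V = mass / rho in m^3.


Formula: V = mass / rho
Step 1 — convert tonnes to kg: 45889 t * 1000 = 45889000 kg
Step 2 — V = 45889000 / 1025.6 ≈ 44744 m^3 (5 s.f.)

44744 m^3


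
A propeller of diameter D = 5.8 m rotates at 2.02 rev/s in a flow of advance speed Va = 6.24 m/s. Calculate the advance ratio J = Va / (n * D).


Formula: J = Va / (n * D)
Step 1 — n * D = 2.02 * 5.8 = 11.716
Step 2 — J = 6.24 / 11.716 ≈ 0.53260 (5 s.f.)

0.53260


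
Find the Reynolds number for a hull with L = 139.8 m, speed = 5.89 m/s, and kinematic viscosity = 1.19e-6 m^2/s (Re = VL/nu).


Formula: Re = V * L / nu
Step 1 — V * L = 5.89 * 139.8 = 823.422 m^2/s
Step 2 — Re = 823.422 / 1.19e-6 = 6.92e+08

6.92e+08


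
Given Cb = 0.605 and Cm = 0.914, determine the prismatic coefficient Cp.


Formula: Cp = Cb / Cm
Substituting: Cp = 0.605 / 0.914
Result: Cp ≈ 0.66193 (5 s.f.)

0.66193


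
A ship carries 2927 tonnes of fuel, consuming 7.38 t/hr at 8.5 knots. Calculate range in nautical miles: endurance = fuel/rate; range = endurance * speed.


Formula: endurance = fuel / rate; range = endurance * speed
Step 1 — endurance = 2927 / 7.38 = 396.6125 hours
Step 2 — range = 396.6125 * 8.5 ≈ 3371.2 nautical miles (5 s.f.)

3371.2 NM


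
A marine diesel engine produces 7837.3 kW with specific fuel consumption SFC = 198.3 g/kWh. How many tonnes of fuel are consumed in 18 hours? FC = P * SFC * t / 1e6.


Formula: FC (tonnes) = P * SFC * t / 1,000,000
Step 1 — P * SFC * t = 7837.3 * 198.3 * 18 = 27974458.62 g
Step 2 — FC (tonnes) = 27974458.62 / 1,000,000 ≈ 27.974 tonnes (5 s.f.)

27.974 tonnes


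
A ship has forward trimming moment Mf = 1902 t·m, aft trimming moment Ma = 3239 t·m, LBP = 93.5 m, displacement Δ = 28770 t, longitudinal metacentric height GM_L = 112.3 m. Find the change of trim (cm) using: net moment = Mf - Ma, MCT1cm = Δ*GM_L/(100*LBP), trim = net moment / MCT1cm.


Formula: net trimming moment = Mf - Ma; MCT1cm = Δ*GM_L/(100*LBP); trim = net moment / MCT1cm
Step 1 — net trimming moment = 1902 - 3239 = -1337 t·m
Step 2 — MCT1cm = 28770 * 112.3 / (100 * 93.5) = 345.5477 t·m/cm
Step 3 — trim = -1337 / 345.5477 ≈ -3.8692 cm (5 s.f.)

-3.8692 cm


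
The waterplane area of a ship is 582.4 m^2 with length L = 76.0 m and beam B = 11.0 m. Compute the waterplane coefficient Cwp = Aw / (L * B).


Formula: Cwp = Aw / (L * B)
Step 1 — L * B = 76.0 * 11.0 = 836.0 m^2
Step 2 — Cwp = 582.4 / 836.0 ≈ 0.69665 (5 s.f.)

0.69665


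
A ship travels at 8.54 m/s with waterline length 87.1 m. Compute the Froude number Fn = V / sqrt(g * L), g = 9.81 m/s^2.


Formula: Fn = V / sqrt(g * L)
Step 1 — g * L = 9.81 * 87.1 = 854.451
Step 2 — sqrt(g * L) = sqrt(854.451) = 29.230994
Step 3 — Fn = 8.54 / 29.230994 ≈ 0.29216 (5 s.f.)

0.29216


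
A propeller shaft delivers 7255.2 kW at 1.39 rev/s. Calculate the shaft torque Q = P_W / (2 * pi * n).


Formula: Q = P_W / (2 * pi * n)
Step 1 — P_W = 7255.2 kW * 1000 = 7255200.0 W
Step 2 — 2 * pi * n = 2 * pi * 1.39 = 8.733628
Step 3 — Q = 7255200.0 / 8.733628 ≈ 830720 N·m (5 s.f.)

830720 N·m


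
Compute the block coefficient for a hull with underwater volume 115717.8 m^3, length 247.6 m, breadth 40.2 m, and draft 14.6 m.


Formula: Cb = V / (L * B * T)
Step 1 — L * B * T = 247.6 * 40.2 * 14.6 = 145321.392 m^3
Step 2 — Cb = 115717.8 / 145321.392 ≈ 0.79629 (5 s.f.)

0.79629


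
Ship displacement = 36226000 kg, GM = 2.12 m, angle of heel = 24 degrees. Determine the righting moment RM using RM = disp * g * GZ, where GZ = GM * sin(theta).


Formula: GZ = GM * sin(theta); RM = disp * g * GZ
Step 1 — GZ = 2.12 * sin(24°) = 2.12 * 0.406737 = 0.862282 m
Step 2 — RM = 36226000 * 9.81 * 0.862282 ≈ 306440000 N·m (5 s.f.)

306440000 N·m


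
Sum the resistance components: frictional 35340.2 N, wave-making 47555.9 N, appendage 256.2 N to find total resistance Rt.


Formula: Rt = Rf + Rw + Ra
Substituting: Rt = 35340.2 + 47555.9 + 256.2
Result: Rt = 83152.3 N

83152.3 N


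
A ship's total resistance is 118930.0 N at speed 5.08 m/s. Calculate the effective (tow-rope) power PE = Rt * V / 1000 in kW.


Formula: PE = Rt * V / 1000 (kW)
Step 1 — PE (W) = 118930.0 * 5.08 = 604164.4 W
Step 2 — PE (kW) = 604164.4 / 1000 ≈ 604.16 kW (5 s.f.)

604.16 kW


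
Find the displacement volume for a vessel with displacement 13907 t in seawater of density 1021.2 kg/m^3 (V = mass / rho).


Formula: V = mass / rho
Step 1 — convert tonnes to kg: 13907 t * 1000 = 13907000 kg
Step 2 — V = 13907000 / 1021.2 ≈ 13618 m^3 (5 s.f.)

13618 m^3


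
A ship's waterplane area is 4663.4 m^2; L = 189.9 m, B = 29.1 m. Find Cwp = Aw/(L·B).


Formula: Cwp = Aw / (L * B)
Step 1 — L * B = 189.9 * 29.1 = 5526.09 m^2
Step 2 — Cwp = 4663.4 / 5526.09 ≈ 0.84389 (5 s.f.)

0.84389


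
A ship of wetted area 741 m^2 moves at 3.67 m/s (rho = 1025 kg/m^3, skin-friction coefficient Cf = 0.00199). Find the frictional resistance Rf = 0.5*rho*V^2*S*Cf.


Formula: Rf = 0.5 * rho * V^2 * S * Cf
Step 1 — V^2 = 3.67^2 = 13.4689
Step 2 — 0.5 * rho * V^2 = 0.5 * 1025 * 13.4689 = 6902.81125
Step 3 — Rf = 6902.81125 * 741 * 0.00199 ≈ 10179 N (5 s.f.)

10179 N


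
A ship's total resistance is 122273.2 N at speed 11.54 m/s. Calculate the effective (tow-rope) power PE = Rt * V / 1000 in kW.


Formula: PE = Rt * V / 1000 (kW)
Step 1 — PE (W) = 122273.2 * 11.54 = 1411032.728 W
Step 2 — PE (kW) = 1411032.728 / 1000 ≈ 1411.0 kW (5 s.f.)

1411.0 kW


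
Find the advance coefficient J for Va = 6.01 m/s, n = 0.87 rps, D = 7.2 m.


Formula: J = Va / (n * D)
Step 1 — n * D = 0.87 * 7.2 = 6.264
Step 2 — J = 6.01 / 6.264 ≈ 0.95945 (5 s.f.)

0.95945


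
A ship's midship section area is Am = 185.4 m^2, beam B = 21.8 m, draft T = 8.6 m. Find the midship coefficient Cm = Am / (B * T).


Formula: Cm = Am / (B * T)
Step 1 — B * T = 21.8 * 8.6 = 187.48 m^2
Step 2 — Cm = 185.4 / 187.48 ≈ 0.98891 (5 s.f.)

0.98891


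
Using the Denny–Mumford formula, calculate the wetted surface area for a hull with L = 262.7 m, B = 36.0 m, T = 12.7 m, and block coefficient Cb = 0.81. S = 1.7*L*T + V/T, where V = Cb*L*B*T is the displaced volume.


Formula: S = 1.7*L*T + V/T with V = Cb*L*B*T, i.e. S = L * (1.7*T + Cb*B)
Step 1 — 1.7*T = 1.7 * 12.7 = 21.59 m
Step 2 — Cb*B = 0.81 * 36.0 = 29.16 m
Step 3 — 1.7*T + Cb*B = 21.59 + 29.16 = 50.75 m
Step 4 — S = 262.7 * 50.75 ≈ 13332 m^2 (5 s.f.)

13332 m^2


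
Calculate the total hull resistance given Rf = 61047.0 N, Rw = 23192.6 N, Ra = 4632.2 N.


Formula: Rt = Rf + Rw + Ra
Substituting: Rt = 61047.0 + 23192.6 + 4632.2
Result: Rt = 88871.8 N

88871.8 N


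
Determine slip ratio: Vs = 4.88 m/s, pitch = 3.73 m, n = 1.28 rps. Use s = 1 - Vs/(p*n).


Formula: s = 1 - Vs / (p * n)
Step 1 — p * n = 3.73 * 1.28 = 4.7744
Step 2 — Vs / (p*n) = 4.88 / 4.7744 = 1.022118 (6 d.p.)
Step 3 — s = 1 - 1.022118 = -0.022118

-0.022118


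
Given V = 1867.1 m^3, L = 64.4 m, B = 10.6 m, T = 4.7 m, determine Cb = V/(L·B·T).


Formula: Cb = V / (L * B * T)
Step 1 — L * B * T = 64.4 * 10.6 * 4.7 = 3208.408 m^3
Step 2 — Cb = 1867.1 / 3208.408 ≈ 0.58194 (5 s.f.)

0.58194


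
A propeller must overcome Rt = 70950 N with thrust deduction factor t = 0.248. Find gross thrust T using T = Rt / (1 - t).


Formula: T = Rt / (1 - t)
Step 1 — (1 - t) = 1 - 0.248 = 0.752
Step 2 — T = 70950 / 0.752 ≈ 94348 N (5 s.f.)

94348 N


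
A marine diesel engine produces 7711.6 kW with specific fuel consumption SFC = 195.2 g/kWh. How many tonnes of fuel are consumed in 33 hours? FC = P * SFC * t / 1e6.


Formula: FC (tonnes) = P * SFC * t / 1,000,000
Step 1 — P * SFC * t = 7711.6 * 195.2 * 33 = 49675042.56 g
Step 2 — FC (tonnes) = 49675042.56 / 1,000,000 ≈ 49.675 tonnes (5 s.f.)

49.675 tonnes


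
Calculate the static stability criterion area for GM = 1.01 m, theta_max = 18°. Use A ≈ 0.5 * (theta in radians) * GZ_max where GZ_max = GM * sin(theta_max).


Formula: GZ_max = GM * sin(theta); Area = 0.5 * theta_rad * GZ_max
Step 1 — GZ_max = 1.01 * sin(18°) = 1.01 * 0.309017 = 0.312107 m
Step 2 — theta_rad = 18 * pi/180 = 0.314159 rad
Step 3 — Area = 0.5 * 0.314159 * 0.312107 ≈ 0.049026 m·rad (5 s.f.)

0.049026 m·rad


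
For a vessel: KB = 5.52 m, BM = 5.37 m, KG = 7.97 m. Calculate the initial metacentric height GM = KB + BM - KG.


Formula: GM = KB + BM - KG
Step 1 — KM = KB + BM = 5.52 + 5.37 = 10.89 m
Step 2 — GM = KM - KG = 10.89 - 7.97 = 2.92 m

2.92 m


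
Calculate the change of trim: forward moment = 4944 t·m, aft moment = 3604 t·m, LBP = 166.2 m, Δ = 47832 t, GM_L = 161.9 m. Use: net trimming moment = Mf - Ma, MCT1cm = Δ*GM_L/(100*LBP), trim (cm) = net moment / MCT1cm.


Formula: net trimming moment = Mf - Ma; MCT1cm = Δ*GM_L/(100*LBP); trim = net moment / MCT1cm
Step 1 — net trimming moment = 4944 - 3604 = 1340 t·m
Step 2 — MCT1cm = 47832 * 161.9 / (100 * 166.2) = 465.9447 t·m/cm
Step 3 — trim = 1340 / 465.9447 ≈ 2.8759 cm (5 s.f.)

2.8759 cm
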